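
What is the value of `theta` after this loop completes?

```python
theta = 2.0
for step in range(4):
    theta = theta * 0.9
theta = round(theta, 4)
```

Exponential decay: 2.0 * 0.9^4
`theta` takes the values: 2.0 → 1.8 → 1.62 → 1.458 → 1.3122

Answer: 1.3122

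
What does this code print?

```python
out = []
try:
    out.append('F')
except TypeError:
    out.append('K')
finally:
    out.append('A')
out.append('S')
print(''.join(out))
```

Execution trace: 'F' (try body, no exception) → 'A' (finally) → 'S' (after the try/except). Output: FAS

Answer: FAS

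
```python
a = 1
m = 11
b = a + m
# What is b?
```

Trace:
`a = 1` → a = 1
`m = 11` → m = 11
`b = a + m` → b = 12
So b = 12

Answer: 12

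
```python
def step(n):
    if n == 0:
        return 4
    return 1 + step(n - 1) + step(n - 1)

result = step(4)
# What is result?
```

step(n) = 1 + 2·step(n-1), step(0)=4. Closed form: (4+1)·2^4 - 1 = 79.

Answer: 79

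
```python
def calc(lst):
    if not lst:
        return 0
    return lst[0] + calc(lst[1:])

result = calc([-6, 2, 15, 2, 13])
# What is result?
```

(-6) + 2 + 15 + 2 + 13 + 0 = 26

Answer: 26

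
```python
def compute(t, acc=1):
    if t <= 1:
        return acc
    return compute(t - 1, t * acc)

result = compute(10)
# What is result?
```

Accumulator trace (n, acc): (10, 1) -> (9, 10) -> (8, 90) -> (7, 720) -> (6, 5040) -> (5, 30240) -> (4, 151200) -> (3, 604800) -> (2, 1814400) -> (1, 3628800) -> return 3628800

Answer: 3628800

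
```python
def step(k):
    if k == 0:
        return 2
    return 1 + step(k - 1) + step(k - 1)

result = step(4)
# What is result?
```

step(k) = 1 + 2·step(k-1), step(0)=2. Closed form: (2+1)·2^4 - 1 = 47.

Answer: 47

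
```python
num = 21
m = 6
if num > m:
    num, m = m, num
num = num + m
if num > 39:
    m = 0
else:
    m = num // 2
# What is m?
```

Trace:
`num = 21` → num = 21
`m = 6` → m = 6
`if num > m: ...` → num > m is True → num = 6; m = 21
`num = num + m` → num = 27
`if num > 39: ...` → num > 39 is False, take else branch → m = 13
So m = 13

Answer: 13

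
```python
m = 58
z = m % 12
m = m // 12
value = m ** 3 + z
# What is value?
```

Trace:
`m = 58` → m = 58
`z = m % 12` → z = 10
`m = m // 12` → m = 4
`value = m ** 3 + z` → value = 74
So value = 74

Answer: 74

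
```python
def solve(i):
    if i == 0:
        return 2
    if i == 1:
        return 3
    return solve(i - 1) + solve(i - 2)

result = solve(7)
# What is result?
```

Build up from base cases: solve(0)=2, solve(1)=3, solve(2)=5, solve(3)=8, solve(4)=13, solve(5)=21, solve(6)=34, ..., solve(7)=55

Answer: 55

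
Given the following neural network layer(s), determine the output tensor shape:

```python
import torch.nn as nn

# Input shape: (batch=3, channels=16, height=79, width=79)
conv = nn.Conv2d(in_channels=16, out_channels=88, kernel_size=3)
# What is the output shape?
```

Input: (3, 16, 79, 79) -> Output: (3, 88, 77, 77)

Answer: (3, 88, 77, 77)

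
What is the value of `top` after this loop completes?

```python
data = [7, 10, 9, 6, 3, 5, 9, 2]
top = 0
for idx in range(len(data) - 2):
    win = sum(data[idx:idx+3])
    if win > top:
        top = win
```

Max sum of 3-element window in [7, 10, 9, 6, 3, 5, 9, 2]
`top` takes the values: 0 → 26

Answer: 26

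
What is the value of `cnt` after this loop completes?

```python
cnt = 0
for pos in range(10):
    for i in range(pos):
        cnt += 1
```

Triangle number: 0+1+2+...+9
`cnt` takes the values: 0 → 1 → 2 → 3 → 4 → 5 → 6 → 7 → 8 → 9 → 10 → 11 → 12 → 13 → 14 → 15 → 16 → 17 → 18 → 19 → 20 → 21 → 22 → 23 → 24 → 25 → 26 → 27 → 28 → 29 → … → 41 → 42 → 43 → 44 → 45

Answer: 45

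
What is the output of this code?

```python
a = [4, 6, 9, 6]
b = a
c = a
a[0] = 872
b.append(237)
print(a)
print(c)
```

Key concept: multiple aliases.
Step by step:
`a = [4, 6, 9, 6]` → a = [4, 6, 9, 6]
`b = a` → b = [4, 6, 9, 6] (same object as a)
`c = a` → c = [4, 6, 9, 6] (same object as a, b)
`a[0] = 872` → a = [872, 6, 9, 6] (same object as b, c); b = [872, 6, 9, 6] (same object as a, c); c = [872, 6, 9, 6] (same object as a, b)
`b.append(237)` → a = [872, 6, 9, 6, 237] (same object as b, c); b = [872, 6, 9, 6, 237] (same object as a, c); c = [872, 6, 9, 6, 237] (same object as a, b)
`print(a)` → prints [872, 6, 9, 6, 237]
`print(c)` → prints [872, 6, 9, 6, 237]

Answer:
[872, 6, 9, 6, 237]
[872, 6, 9, 6, 237]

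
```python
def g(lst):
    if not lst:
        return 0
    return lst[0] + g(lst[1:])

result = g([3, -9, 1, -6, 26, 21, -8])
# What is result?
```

3 + (-9) + 1 + (-6) + 26 + 21 + (-8) + 0 = 28

Answer: 28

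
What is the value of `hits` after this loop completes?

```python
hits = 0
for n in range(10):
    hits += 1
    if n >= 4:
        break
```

Loop breaks when n reaches 4, hits is 5
`hits` takes the values: 0 → 1 → 2 → 3 → 4 → 5

Answer: 5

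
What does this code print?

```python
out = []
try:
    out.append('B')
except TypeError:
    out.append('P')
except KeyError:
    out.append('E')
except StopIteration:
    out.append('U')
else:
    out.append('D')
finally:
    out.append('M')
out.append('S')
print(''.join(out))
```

Execution trace: 'B' (try body, no exception) → 'D' (else) → 'M' (finally) → 'S' (after the try/except). Output: BDMS

Answer: BDMS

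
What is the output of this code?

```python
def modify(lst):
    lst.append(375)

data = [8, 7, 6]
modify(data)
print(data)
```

Key concept: function modifies passed list.
Step by step:
`data = [8, 7, 6]` → data = [8, 7, 6]
`modify(data)` → data = [8, 7, 6, 375]
`print(data)` → prints [8, 7, 6, 375]

Answer: [8, 7, 6, 375]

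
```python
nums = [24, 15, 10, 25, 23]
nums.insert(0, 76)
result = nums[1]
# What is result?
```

Trace:
`nums = [24, 15, 10, 25, 23]` → nums = [24, 15, 10, 25, 23]
`nums.insert(0, 76)` → nums = [76, 24, 15, 10, 25, 23]
`result = nums[1]` → result = 24
So result = 24

Answer: 24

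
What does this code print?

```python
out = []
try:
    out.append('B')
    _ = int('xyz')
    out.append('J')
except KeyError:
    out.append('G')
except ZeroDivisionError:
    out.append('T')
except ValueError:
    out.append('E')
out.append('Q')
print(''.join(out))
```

Execution trace: 'B' (try body) → 'E' (except ValueError) → 'Q' (after the try/except). Output: BEQ

Answer: BEQ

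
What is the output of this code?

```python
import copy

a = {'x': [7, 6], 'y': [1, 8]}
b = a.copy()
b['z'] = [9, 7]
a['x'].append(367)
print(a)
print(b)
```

Key concept: shallow copy of dict with mutable values.
Step by step:
`a = {'x': [7, 6], 'y': [1, 8]}` → a = {'x': [7, 6], 'y': [1, 8]}
`b = a.copy()` → b = {'x': [7, 6], 'y': [1, 8]}
`b['z'] = [9, 7]` → b = {'x': [7, 6], 'y': [1, 8], 'z': [9, 7]}
`a['x'].append(367)` → a = {'x': [7, 6, 367], 'y': [1, 8]}; b = {'x': [7, 6, 367], 'y': [1, 8], 'z': [9, 7]}
`print(a)` → prints {'x': [7, 6, 367], 'y': [1, 8]}
`print(b)` → prints {'x': [7, 6, 367], 'y': [1, 8], 'z': [9, 7]}

Answer:
{'x': [7, 6, 367], 'y': [1, 8]}
{'x': [7, 6, 367], 'y': [1, 8], 'z': [9, 7]}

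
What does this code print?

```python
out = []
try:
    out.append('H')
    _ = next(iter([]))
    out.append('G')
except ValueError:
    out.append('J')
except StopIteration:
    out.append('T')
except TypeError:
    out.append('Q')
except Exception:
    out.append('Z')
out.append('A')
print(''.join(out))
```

Execution trace: 'H' (try body) → 'T' (except StopIteration) → 'A' (after the try/except). Output: HTA

Answer: HTA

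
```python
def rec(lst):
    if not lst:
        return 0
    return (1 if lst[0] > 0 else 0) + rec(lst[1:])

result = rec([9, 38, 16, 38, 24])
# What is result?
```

Count of positive elements in [9, 38, 16, 38, 24] = 5

Answer: 5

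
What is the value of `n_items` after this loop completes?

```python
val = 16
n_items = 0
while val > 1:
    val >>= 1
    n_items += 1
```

Count right shifts until 1
`n_items` takes the values: 0 → 1 → 2 → 3 → 4

Answer: 4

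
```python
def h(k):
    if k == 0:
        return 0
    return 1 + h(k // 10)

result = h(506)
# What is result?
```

Count of digits of 506: 3

Answer: 3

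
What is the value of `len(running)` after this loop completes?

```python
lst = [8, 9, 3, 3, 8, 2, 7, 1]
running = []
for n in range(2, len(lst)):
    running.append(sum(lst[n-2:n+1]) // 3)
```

Number of 3-element averages
`running` takes the values: [] → [6] → [6, 5] → [6, 5, 4] → [6, 5, 4, 4] → [6, 5, 4, 4, 5] → [6, 5, 4, 4, 5, 3]
So `len(running)` = 6

Answer: 6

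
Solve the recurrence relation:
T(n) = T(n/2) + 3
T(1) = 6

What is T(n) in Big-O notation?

Each step divides n by 2 and adds 3. After log_2(n) steps we reach T(1)=6. So T(n) = 3·log_2(n) + 6 = O(log n).

Answer: O(log n)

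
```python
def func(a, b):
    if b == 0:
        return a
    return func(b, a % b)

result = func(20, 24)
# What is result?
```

func(20, 24) -> func(24, 20) -> func(20, 4) -> func(4, 0) -> 4

Answer: 4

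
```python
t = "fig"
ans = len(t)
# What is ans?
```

Trace:
`t = "fig"` → t = 'fig'
`ans = len(t)` → ans = 3
So ans = 3

Answer: 3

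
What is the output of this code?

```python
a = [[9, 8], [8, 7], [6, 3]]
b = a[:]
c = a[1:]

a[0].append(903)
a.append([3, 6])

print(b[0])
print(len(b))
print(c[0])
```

Key concept: slice with nested mutation.
Step by step:
`a = [[9, 8], [8, 7], [6, 3]]` → a = [[9, 8], [8, 7], [6, 3]]
`b = a[:]` → b = [[9, 8], [8, 7], [6, 3]]
`c = a[1:]` → c = [[8, 7], [6, 3]]
`a[0].append(903)` → a = [[9, 8, 903], [8, 7], [6, 3]]; b = [[9, 8, 903], [8, 7], [6, 3]]
`a.append([3, 6])` → a = [[9, 8, 903], [8, 7], [6, 3], [3, 6]]
`print(b[0])` → prints [9, 8, 903]
`print(len(b))` → prints 3
`print(c[0])` → prints [8, 7]

Answer:
[9, 8, 903]
3
[8, 7]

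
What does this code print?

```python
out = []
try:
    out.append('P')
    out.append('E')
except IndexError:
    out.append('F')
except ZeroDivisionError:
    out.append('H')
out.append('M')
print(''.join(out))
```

Execution trace: 'P' (try body) → 'E' (try body, no exception) → 'M' (after the try/except). Output: PEM

Answer: PEM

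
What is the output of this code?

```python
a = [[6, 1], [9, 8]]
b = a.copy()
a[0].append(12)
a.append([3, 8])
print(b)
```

Key concept: shallow copy with nested lists.
Step by step:
`a = [[6, 1], [9, 8]]` → a = [[6, 1], [9, 8]]
`b = a.copy()` → b = [[6, 1], [9, 8]]
`a[0].append(12)` → a = [[6, 1, 12], [9, 8]]; b = [[6, 1, 12], [9, 8]]
`a.append([3, 8])` → a = [[6, 1, 12], [9, 8], [3, 8]]
`print(b)` → prints [[6, 1, 12], [9, 8]]

Answer: [[6, 1, 12], [9, 8]]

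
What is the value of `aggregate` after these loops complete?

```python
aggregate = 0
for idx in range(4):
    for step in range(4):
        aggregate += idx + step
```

Sum of all idx+step for idx,step in 4x4
`aggregate` takes the values: 0 → 1 → 3 → 6 → 7 → 9 → 12 → 16 → 18 → 21 → 25 → 30 → 33 → 37 → 42 → 48

Answer: 48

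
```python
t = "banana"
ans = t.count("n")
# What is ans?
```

Trace:
`t = "banana"` → t = 'banana'
`ans = t.count("n")` → ans = 2
So ans = 2

Answer: 2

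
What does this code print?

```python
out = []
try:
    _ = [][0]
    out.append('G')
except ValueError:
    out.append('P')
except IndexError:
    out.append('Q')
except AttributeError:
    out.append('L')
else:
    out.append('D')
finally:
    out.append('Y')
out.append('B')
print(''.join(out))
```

Execution trace: 'Q' (except IndexError) → 'Y' (finally) → 'B' (after the try/except). Output: QYB

Answer: QYB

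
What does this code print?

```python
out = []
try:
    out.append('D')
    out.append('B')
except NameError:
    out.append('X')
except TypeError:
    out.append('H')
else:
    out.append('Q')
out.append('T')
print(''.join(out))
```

Execution trace: 'D' (try body) → 'B' (try body, no exception) → 'Q' (else) → 'T' (after the try/except). Output: DBQT

Answer: DBQT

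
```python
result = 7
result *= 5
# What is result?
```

Trace:
`result = 7` → result = 7
`result *= 5` → result = 35
So result = 35

Answer: 35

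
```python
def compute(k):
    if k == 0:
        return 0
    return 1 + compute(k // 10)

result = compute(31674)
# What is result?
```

Count of digits of 31674: 5

Answer: 5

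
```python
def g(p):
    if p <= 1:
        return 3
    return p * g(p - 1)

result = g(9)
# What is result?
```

g(9) = 9 * 8 * 7 * 6 * 5 * 4 * 3 * 2 * 3 = 1088640

Answer: 1088640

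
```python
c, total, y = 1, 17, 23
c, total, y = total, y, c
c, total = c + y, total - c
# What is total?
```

Trace:
`c, total, y = 1, 17, 23` → c = 1; total = 17; y = 23
`c, total, y = total, y, c` → c = 17; total = 23; y = 1
`c, total = c + y, total - c` → c = 18; total = 6
So total = 6

Answer: 6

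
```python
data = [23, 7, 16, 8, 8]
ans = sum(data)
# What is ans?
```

Trace:
`data = [23, 7, 16, 8, 8]` → data = [23, 7, 16, 8, 8]
`ans = sum(data)` → ans = 62
So ans = 62

Answer: 62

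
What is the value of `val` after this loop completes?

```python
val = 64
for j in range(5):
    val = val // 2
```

Halve 5 times: 64 // 2^5 = 2
`val` takes the values: 64 → 32 → 16 → 8 → 4 → 2

Answer: 2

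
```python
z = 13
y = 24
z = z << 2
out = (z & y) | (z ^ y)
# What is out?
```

Trace:
`z = 13` → z = 13
`y = 24` → y = 24
`z = z << 2` → z = 52
`out = (z & y) | (z ^ y)` → out = 60
So out = 60

Answer: 60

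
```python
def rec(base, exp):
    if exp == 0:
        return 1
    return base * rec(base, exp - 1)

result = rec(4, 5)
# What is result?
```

rec(4, 5) = 4 * 4 * 4 * 4 * 4 = 1024

Answer: 1024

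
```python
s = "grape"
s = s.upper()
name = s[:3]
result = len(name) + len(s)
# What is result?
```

Trace:
`s = "grape"` → s = 'grape'
`s = s.upper()` → s = 'GRAPE'
`name = s[:3]` → name = 'GRA'
`result = len(name) + len(s)` → result = 8
So result = 8

Answer: 8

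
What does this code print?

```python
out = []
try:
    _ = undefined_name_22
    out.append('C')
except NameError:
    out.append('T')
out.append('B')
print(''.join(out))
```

Execution trace: 'T' (except NameError) → 'B' (after the try/except). Output: TB

Answer: TB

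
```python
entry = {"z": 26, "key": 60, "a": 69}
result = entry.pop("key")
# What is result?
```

Trace:
`entry = {"z": 26, "key": 60, "a": 69}` → entry = {'z': 26, 'key': 60, 'a': 69}
`result = entry.pop("key")` → entry = {'z': 26, 'a': 69}; result = 60
So result = 60

Answer: 60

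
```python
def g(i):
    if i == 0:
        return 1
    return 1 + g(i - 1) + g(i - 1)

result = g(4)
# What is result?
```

g(i) = 1 + 2·g(i-1), g(0)=1. Closed form: (1+1)·2^4 - 1 = 31.

Answer: 31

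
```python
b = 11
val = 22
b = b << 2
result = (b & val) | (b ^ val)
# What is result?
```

Trace:
`b = 11` → b = 11
`val = 22` → val = 22
`b = b << 2` → b = 44
`result = (b & val) | (b ^ val)` → result = 62
So result = 62

Answer: 62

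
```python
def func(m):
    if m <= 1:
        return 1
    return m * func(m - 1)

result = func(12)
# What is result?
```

func(12) = 12 * 11 * 10 * 9 * 8 * 7 * 6 * 5 * 4 * 3 * 2 * 1 = 479001600

Answer: 479001600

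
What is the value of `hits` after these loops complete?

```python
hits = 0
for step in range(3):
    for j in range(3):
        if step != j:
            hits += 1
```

3² - 3 (exclude diagonal)
`hits` takes the values: 0 → 1 → 2 → 3 → 4 → 5 → 6

Answer: 6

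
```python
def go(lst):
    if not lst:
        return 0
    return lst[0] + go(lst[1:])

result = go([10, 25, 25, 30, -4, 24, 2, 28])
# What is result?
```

10 + 25 + 25 + 30 + (-4) + 24 + 2 + 28 + 0 = 140

Answer: 140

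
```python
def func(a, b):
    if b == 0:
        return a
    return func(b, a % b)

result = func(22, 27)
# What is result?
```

func(22, 27) -> func(27, 22) -> func(22, 5) -> func(5, 2) -> func(2, 1) -> func(1, 0) -> 1

Answer: 1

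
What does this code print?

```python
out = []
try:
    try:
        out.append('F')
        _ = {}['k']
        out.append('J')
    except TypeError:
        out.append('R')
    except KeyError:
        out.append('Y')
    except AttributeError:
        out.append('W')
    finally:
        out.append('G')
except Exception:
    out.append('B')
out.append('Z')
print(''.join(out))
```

Execution trace: 'F' (inner try body) → 'Y' (inner except KeyError) → 'G' (inner finally) → 'Z' (after the try/except). Output: FYGZ

Answer: FYGZ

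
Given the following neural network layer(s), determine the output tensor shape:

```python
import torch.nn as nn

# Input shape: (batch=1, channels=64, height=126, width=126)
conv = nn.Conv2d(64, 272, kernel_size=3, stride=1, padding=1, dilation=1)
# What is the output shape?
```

Input: (1, 64, 126, 126) -> Output: (1, 272, 126, 126)

Answer: (1, 272, 126, 126)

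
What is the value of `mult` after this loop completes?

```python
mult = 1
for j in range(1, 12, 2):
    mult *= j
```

Product of 1, 3, 5, ... up to 11
`mult` takes the values: 1 → 3 → 15 → 105 → 945 → 10395

Answer: 10395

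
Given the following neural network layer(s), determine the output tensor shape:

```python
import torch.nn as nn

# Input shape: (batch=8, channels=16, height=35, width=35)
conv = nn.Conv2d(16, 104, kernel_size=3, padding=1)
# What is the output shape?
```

Input: (8, 16, 35, 35) -> Output: (8, 104, 35, 35)

Answer: (8, 104, 35, 35)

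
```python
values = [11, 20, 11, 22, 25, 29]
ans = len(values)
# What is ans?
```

Trace:
`values = [11, 20, 11, 22, 25, 29]` → values = [11, 20, 11, 22, 25, 29]
`ans = len(values)` → ans = 6
So ans = 6

Answer: 6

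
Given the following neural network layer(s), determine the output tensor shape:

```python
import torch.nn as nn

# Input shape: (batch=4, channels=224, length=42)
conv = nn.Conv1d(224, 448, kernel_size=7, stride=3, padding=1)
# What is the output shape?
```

Input: (4, 224, 42) -> Output: (4, 448, 13)

Answer: (4, 448, 13)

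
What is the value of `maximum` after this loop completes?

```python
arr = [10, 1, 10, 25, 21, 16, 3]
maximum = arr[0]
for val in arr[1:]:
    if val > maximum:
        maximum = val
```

Maximum of [10, 1, 10, 25, 21, 16, 3]
`maximum` takes the values: 10 → 25

Answer: 25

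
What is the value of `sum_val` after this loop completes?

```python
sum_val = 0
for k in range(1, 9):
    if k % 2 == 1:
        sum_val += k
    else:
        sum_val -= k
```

Add odd, subtract even
`sum_val` takes the values: 0 → 1 → -1 → 2 → -2 → 3 → -3 → 4 → -4

Answer: -4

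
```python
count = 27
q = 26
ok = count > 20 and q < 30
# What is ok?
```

Trace:
`count = 27` → count = 27
`q = 26` → q = 26
`ok = count > 20 and q < 30` → ok = True
So ok = True

Answer: True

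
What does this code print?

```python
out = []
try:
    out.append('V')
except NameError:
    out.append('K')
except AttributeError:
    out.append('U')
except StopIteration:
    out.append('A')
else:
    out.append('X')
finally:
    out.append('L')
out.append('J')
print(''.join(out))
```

Execution trace: 'V' (try body, no exception) → 'X' (else) → 'L' (finally) → 'J' (after the try/except). Output: VXLJ

Answer: VXLJ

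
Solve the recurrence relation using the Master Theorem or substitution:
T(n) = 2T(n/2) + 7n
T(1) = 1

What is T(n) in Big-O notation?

By Master Theorem: a=2, b=2, f(n)=7n. Since log_2(2) = 1 and f(n) = Θ(n^1), Case 2 applies. T(n) = O(n log n).

Answer: O(n log n)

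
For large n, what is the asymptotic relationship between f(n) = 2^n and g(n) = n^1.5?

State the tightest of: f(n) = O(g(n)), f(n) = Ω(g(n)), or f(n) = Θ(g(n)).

2^n vs n^1.5: f(n) = Ω(g(n)) but not O(g(n)) — 2^n grows strictly faster than n^1.5.

Answer: f(n) = Ω(g(n)) but not O(g(n)) — 2^n grows strictly faster than n^1.5.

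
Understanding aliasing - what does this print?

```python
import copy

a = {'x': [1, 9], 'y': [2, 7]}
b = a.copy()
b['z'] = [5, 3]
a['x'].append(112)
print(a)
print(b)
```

Key concept: shallow copy of dict with mutable values.
Step by step:
`a = {'x': [1, 9], 'y': [2, 7]}` → a = {'x': [1, 9], 'y': [2, 7]}
`b = a.copy()` → b = {'x': [1, 9], 'y': [2, 7]}
`b['z'] = [5, 3]` → b = {'x': [1, 9], 'y': [2, 7], 'z': [5, 3]}
`a['x'].append(112)` → a = {'x': [1, 9, 112], 'y': [2, 7]}; b = {'x': [1, 9, 112], 'y': [2, 7], 'z': [5, 3]}
`print(a)` → prints {'x': [1, 9, 112], 'y': [2, 7]}
`print(b)` → prints {'x': [1, 9, 112], 'y': [2, 7], 'z': [5, 3]}

Answer:
{'x': [1, 9, 112], 'y': [2, 7]}
{'x': [1, 9, 112], 'y': [2, 7], 'z': [5, 3]}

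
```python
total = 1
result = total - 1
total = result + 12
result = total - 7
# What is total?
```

Trace:
`total = 1` → total = 1
`result = total - 1` → result = 0
`total = result + 12` → total = 12
`result = total - 7` → result = 5
So total = 12

Answer: 12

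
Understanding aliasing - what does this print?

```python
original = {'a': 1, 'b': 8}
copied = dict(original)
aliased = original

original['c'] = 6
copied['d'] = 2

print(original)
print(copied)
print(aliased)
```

Key concept: dict() creates copy, assignment creates alias.
Step by step:
`original = {'a': 1, 'b': 8}` → original = {'a': 1, 'b': 8}
`copied = dict(original)` → copied = {'a': 1, 'b': 8}
`aliased = original` → aliased = {'a': 1, 'b': 8} (same object as original)
`original['c'] = 6` → original = {'a': 1, 'b': 8, 'c': 6} (same object as aliased); aliased = {'a': 1, 'b': 8, 'c': 6} (same object as original)
`copied['d'] = 2` → copied = {'a': 1, 'b': 8, 'd': 2}
`print(original)` → prints {'a': 1, 'b': 8, 'c': 6}
`print(copied)` → prints {'a': 1, 'b': 8, 'd': 2}
`print(aliased)` → prints {'a': 1, 'b': 8, 'c': 6}

Answer:
{'a': 1, 'b': 8, 'c': 6}
{'a': 1, 'b': 8, 'd': 2}
{'a': 1, 'b': 8, 'c': 6}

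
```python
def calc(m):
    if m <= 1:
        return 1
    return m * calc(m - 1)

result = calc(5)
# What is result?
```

calc(5) = 5 * 4 * 3 * 2 * 1 = 120

Answer: 120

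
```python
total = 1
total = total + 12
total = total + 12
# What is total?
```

Trace:
`total = 1` → total = 1
`total = total + 12` → total = 13
`total = total + 12` → total = 25
So total = 25

Answer: 25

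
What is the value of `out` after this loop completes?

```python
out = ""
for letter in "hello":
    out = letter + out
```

Reverse 'hello'
`out` takes the values: "" → "h" → "eh" → "leh" → "lleh" → "olleh"

Answer: "olleh"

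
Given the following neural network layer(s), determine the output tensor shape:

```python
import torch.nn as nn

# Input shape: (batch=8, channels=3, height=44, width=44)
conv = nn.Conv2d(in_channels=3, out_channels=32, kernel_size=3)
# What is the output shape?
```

Input: (8, 3, 44, 44) -> Output: (8, 32, 42, 42)

Answer: (8, 32, 42, 42)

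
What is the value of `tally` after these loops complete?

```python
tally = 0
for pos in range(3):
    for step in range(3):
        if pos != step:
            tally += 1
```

3² - 3 (exclude diagonal)
`tally` takes the values: 0 → 1 → 2 → 3 → 4 → 5 → 6

Answer: 6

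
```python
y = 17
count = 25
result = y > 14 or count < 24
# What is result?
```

Trace:
`y = 17` → y = 17
`count = 25` → count = 25
`result = y > 14 or count < 24` → result = True
So result = True

Answer: True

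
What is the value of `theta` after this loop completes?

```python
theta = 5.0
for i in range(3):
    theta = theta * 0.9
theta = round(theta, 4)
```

Exponential decay: 5.0 * 0.9^3
`theta` takes the values: 5.0 → 4.5 → 4.05 → 3.645

Answer: 3.645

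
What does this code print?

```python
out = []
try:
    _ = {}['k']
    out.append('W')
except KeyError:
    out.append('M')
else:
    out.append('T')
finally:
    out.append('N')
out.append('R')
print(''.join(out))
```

Execution trace: 'M' (except KeyError) → 'N' (finally) → 'R' (after the try/except). Output: MNR

Answer: MNR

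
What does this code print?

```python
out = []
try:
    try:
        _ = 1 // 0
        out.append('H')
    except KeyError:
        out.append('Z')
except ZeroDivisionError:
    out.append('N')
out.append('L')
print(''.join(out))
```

Execution trace: 'N' (outer except ZeroDivisionError) → 'L' (after the try/except). Output: NL

Answer: NL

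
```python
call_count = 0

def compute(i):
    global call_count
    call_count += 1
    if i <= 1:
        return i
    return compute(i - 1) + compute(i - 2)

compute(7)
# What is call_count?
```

Calls(i) = 1 + Calls(i-1) + Calls(i-2); Calls(0)=Calls(1)=1. For i=7 this gives 41.

Answer: 41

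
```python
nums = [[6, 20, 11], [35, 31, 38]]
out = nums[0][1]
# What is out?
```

Trace:
`nums = [[6, 20, 11], [35, 31, 38]]` → nums = [[6, 20, 11], [35, 31, 38]]
`out = nums[0][1]` → out = 20
So out = 20

Answer: 20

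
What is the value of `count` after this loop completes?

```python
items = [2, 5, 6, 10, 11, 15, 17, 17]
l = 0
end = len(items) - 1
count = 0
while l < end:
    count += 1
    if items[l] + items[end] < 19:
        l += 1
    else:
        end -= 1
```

Steps to find pair summing to 19
`count` takes the values: 0 → 1 → 2 → 3 → 4 → 5 → 6 → 7

Answer: 7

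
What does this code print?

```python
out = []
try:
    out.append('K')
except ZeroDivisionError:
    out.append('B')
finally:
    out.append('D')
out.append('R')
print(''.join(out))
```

Execution trace: 'K' (try body, no exception) → 'D' (finally) → 'R' (after the try/except). Output: KDR

Answer: KDR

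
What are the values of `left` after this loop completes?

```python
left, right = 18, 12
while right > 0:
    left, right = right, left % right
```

GCD of 18 and 12
`left` takes the values: 18 → 12 → 6

Answer: 6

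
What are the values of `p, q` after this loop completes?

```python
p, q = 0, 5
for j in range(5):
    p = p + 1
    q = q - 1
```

p goes 0→5, q goes 5→0
`p, q` takes the values: (0, 5) → (1, 5) → (1, 4) → (2, 4) → (2, 3) → (3, 3) → (3, 2) → (4, 2) → (4, 1) → (5, 1) → (5, 0)

Answer: 5, 0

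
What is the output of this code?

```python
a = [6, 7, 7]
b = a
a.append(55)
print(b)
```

Key concept: basic list aliasing.
Step by step:
`a = [6, 7, 7]` → a = [6, 7, 7]
`b = a` → b = [6, 7, 7] (same object as a)
`a.append(55)` → a = [6, 7, 7, 55] (same object as b); b = [6, 7, 7, 55] (same object as a)
`print(b)` → prints [6, 7, 7, 55]

Answer: [6, 7, 7, 55]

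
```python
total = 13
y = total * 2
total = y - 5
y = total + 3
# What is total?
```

Trace:
`total = 13` → total = 13
`y = total * 2` → y = 26
`total = y - 5` → total = 21
`y = total + 3` → y = 24
So total = 21

Answer: 21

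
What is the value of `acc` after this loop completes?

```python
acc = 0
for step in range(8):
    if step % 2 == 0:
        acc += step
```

Sum of even numbers 0 to 7
`acc` takes the values: 0 → 2 → 6 → 12

Answer: 12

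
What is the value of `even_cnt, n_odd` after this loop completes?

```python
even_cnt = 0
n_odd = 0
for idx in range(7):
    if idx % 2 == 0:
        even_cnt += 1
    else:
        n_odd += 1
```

Count evens and odds in range(7)
`even_cnt, n_odd` takes the values: (0, 0) → (1, 0) → (1, 1) → (2, 1) → (2, 2) → (3, 2) → (3, 3) → (4, 3)

Answer: 4, 3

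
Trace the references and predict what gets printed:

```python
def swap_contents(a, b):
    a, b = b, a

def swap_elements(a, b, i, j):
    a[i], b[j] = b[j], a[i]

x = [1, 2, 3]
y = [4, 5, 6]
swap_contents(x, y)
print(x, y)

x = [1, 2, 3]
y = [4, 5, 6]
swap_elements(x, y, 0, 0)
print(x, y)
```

Key concept: parameter rebinding vs mutation.
Step by step:
`x = [1, 2, 3]` → x = [1, 2, 3]
`y = [4, 5, 6]` → y = [4, 5, 6]
`swap_contents(x, y)` → no visible change to tracked variables
`print(x, y)` → prints [1, 2, 3] [4, 5, 6]
`x = [1, 2, 3]` → x = [1, 2, 3]
`y = [4, 5, 6]` → y = [4, 5, 6]
`swap_elements(x, y, 0, 0)` → x = [4, 2, 3]; y = [1, 5, 6]
`print(x, y)` → prints [4, 2, 3] [1, 5, 6]

Answer:
[1, 2, 3] [4, 5, 6]
[4, 2, 3] [1, 5, 6]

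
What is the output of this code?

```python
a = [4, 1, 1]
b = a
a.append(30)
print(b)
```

Key concept: basic list aliasing.
Step by step:
`a = [4, 1, 1]` → a = [4, 1, 1]
`b = a` → b = [4, 1, 1] (same object as a)
`a.append(30)` → a = [4, 1, 1, 30] (same object as b); b = [4, 1, 1, 30] (same object as a)
`print(b)` → prints [4, 1, 1, 30]

Answer: [4, 1, 1, 30]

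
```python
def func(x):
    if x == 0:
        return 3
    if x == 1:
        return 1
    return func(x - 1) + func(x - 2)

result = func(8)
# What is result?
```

Build up from base cases: func(0)=3, func(1)=1, func(2)=4, func(3)=5, func(4)=9, func(5)=14, func(6)=23, ..., func(8)=60

Answer: 60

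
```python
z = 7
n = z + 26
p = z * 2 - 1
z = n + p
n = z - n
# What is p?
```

Trace:
`z = 7` → z = 7
`n = z + 26` → n = 33
`p = z * 2 - 1` → p = 13
`z = n + p` → z = 46
`n = z - n` → n = 13
So p = 13

Answer: 13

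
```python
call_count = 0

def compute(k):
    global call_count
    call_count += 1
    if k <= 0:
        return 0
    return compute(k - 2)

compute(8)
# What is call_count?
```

Linear recursion stepping by 2: 5 calls from k=8 down to ≤0.

Answer: 5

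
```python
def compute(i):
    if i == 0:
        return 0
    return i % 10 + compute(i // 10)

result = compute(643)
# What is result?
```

Sum of digits of 643: 3 + 4 + 6 = 13

Answer: 13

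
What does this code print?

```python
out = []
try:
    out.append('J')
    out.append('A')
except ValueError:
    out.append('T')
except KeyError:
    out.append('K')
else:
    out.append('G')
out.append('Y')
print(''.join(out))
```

Execution trace: 'J' (try body) → 'A' (try body, no exception) → 'G' (else) → 'Y' (after the try/except). Output: JAGY

Answer: JAGY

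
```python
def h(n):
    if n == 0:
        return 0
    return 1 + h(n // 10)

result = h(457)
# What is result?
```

Count of digits of 457: 3

Answer: 3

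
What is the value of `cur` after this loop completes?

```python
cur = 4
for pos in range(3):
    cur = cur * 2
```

Multiply by 2, 3 times: 4 * 2^3 = 32
`cur` takes the values: 4 → 8 → 16 → 32

Answer: 32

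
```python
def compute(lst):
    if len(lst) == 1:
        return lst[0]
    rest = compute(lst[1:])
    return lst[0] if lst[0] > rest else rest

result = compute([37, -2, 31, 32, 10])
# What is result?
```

Recursive max over [37, -2, 31, 32, 10] = 37

Answer: 37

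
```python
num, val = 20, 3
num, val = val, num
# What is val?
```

Trace:
`num, val = 20, 3` → num = 20; val = 3
`num, val = val, num` → num = 3; val = 20
So val = 20

Answer: 20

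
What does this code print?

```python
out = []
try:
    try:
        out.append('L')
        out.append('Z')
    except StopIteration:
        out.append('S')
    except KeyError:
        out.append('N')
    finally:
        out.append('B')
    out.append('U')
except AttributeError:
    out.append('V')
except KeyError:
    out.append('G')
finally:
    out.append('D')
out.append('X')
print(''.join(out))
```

Execution trace: 'L' (inner try body) → 'Z' (inner try body, no exception) → 'B' (inner finally) → 'U' (try body, no exception) → 'D' (finally) → 'X' (after the try/except). Output: LZBUDX

Answer: LZBUDX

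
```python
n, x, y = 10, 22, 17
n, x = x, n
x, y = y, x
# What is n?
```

Trace:
`n, x, y = 10, 22, 17` → n = 10; x = 22; y = 17
`n, x = x, n` → n = 22; x = 10
`x, y = y, x` → x = 17; y = 10
So n = 22

Answer: 22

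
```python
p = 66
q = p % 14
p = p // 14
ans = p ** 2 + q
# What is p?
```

Trace:
`p = 66` → p = 66
`q = p % 14` → q = 10
`p = p // 14` → p = 4
`ans = p ** 2 + q` → ans = 26
So p = 4

Answer: 4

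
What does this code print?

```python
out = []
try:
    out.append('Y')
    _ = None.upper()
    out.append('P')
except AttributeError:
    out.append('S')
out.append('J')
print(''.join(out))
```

Execution trace: 'Y' (try body) → 'S' (except AttributeError) → 'J' (after the try/except). Output: YSJ

Answer: YSJ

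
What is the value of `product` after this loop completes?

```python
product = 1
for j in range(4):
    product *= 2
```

2^4 = 16
`product` takes the values: 1 → 2 → 4 → 8 → 16

Answer: 16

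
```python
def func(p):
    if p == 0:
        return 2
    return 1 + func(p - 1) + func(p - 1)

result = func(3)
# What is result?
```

func(p) = 1 + 2·func(p-1), func(0)=2. Closed form: (2+1)·2^3 - 1 = 23.

Answer: 23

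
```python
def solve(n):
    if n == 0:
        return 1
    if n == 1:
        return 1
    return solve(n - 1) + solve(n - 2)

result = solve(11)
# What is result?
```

Build up from base cases: solve(0)=1, solve(1)=1, solve(2)=2, solve(3)=3, solve(4)=5, solve(5)=8, solve(6)=13, ..., solve(11)=144

Answer: 144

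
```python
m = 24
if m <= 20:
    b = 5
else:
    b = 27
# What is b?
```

Trace:
`m = 24` → m = 24
`if m <= 20: ...` → m <= 20 is False, take else branch → b = 27
So b = 27

Answer: 27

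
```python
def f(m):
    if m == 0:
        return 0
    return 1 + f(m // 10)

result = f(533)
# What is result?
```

Count of digits of 533: 3

Answer: 3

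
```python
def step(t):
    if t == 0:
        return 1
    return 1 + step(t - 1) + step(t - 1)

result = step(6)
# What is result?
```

step(t) = 1 + 2·step(t-1), step(0)=1. Closed form: (1+1)·2^6 - 1 = 127.

Answer: 127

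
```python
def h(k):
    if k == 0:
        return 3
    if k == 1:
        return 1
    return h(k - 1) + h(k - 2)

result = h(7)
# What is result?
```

Build up from base cases: h(0)=3, h(1)=1, h(2)=4, h(3)=5, h(4)=9, h(5)=14, h(6)=23, ..., h(7)=37

Answer: 37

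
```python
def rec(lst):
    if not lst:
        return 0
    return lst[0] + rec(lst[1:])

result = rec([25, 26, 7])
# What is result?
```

25 + 26 + 7 + 0 = 58

Answer: 58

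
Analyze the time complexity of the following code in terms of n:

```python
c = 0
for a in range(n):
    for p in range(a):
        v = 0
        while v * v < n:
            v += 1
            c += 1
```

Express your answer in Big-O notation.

Each loop level contributes: n × n × √n. Multiplying the contributions gives O(n^2√n).

Answer: O(n^2√n)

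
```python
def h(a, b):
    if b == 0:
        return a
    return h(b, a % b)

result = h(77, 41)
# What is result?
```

h(77, 41) -> h(41, 36) -> h(36, 5) -> h(5, 1) -> h(1, 0) -> 1

Answer: 1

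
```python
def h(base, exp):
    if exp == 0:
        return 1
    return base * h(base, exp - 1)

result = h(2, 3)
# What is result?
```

h(2, 3) = 2 * 2 * 2 = 8

Answer: 8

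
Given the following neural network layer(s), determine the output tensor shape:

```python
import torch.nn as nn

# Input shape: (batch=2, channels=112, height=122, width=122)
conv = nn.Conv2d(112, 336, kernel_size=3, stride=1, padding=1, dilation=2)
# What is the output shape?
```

Input: (2, 112, 122, 122) -> Output: (2, 336, 120, 120)

Answer: (2, 336, 120, 120)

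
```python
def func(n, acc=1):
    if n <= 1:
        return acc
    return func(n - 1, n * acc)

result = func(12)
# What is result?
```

Accumulator trace (n, acc): (12, 1) -> (11, 12) -> (10, 132) -> (9, 1320) -> (8, 11880) -> (7, 95040) -> (6, 665280) -> (5, 3991680) -> (4, 19958400) -> (3, 79833600) -> (2, 239500800) -> (1, 479001600) -> return 479001600

Answer: 479001600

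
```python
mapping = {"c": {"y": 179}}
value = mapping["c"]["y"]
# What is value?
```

Trace:
`mapping = {"c": {"y": 179}}` → mapping = {'c': {'y': 179}}
`value = mapping["c"]["y"]` → value = 179
So value = 179

Answer: 179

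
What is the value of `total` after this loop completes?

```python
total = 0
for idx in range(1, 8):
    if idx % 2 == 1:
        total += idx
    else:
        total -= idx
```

Add odd, subtract even
`total` takes the values: 0 → 1 → -1 → 2 → -2 → 3 → -3 → 4

Answer: 4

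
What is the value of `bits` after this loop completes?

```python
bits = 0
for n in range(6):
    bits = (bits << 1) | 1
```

Build 6 consecutive 1-bits: 0b111111
`bits` takes the values: 0 → 1 → 3 → 7 → 15 → 31 → 63

Answer: 63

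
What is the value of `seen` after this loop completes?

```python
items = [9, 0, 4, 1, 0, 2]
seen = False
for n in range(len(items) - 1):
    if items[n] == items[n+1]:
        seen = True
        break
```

Check consecutive duplicates in [9, 0, 4, 1, 0, 2]
`seen` takes the values: False

Answer: False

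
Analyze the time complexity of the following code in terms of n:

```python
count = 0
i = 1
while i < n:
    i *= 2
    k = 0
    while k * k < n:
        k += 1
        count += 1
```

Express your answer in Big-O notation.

Each loop level contributes: log n × √n. Multiplying the contributions gives O(√n log n).

Answer: O(√n log n)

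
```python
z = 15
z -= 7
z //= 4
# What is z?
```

Trace:
`z = 15` → z = 15
`z -= 7` → z = 8
`z //= 4` → z = 2
So z = 2

Answer: 2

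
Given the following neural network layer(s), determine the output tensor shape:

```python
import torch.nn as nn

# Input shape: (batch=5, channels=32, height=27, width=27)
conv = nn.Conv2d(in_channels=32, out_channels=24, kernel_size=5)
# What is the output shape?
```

Input: (5, 32, 27, 27) -> Output: (5, 24, 23, 23)

Answer: (5, 24, 23, 23)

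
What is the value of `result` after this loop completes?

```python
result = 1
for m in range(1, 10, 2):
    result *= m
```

Product of 1, 3, 5, ... up to 9
`result` takes the values: 1 → 3 → 15 → 105 → 945

Answer: 945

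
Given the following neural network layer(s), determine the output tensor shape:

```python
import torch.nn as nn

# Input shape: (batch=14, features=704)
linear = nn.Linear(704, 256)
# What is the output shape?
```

Input: (14, 704) -> Output: (14, 256)

Answer: (14, 256)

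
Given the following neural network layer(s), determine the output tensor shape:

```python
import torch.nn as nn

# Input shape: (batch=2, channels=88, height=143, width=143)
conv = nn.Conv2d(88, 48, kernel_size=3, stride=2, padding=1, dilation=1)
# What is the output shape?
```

Input: (2, 88, 143, 143) -> Output: (2, 48, 72, 72)

Answer: (2, 48, 72, 72)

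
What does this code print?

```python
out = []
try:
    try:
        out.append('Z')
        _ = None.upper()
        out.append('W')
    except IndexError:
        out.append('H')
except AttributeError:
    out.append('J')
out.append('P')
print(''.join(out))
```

Execution trace: 'Z' (inner try body) → 'J' (outer except AttributeError) → 'P' (after the try/except). Output: ZJP

Answer: ZJP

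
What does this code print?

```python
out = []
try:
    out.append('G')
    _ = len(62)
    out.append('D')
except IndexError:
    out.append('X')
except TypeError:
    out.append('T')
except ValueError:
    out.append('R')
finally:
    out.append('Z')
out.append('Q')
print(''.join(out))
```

Execution trace: 'G' (try body) → 'T' (except TypeError) → 'Z' (finally) → 'Q' (after the try/except). Output: GTZQ

Answer: GTZQ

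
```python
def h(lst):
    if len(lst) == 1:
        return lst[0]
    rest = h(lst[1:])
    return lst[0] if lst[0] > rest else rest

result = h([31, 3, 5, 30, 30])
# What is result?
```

Recursive max over [31, 3, 5, 30, 30] = 31

Answer: 31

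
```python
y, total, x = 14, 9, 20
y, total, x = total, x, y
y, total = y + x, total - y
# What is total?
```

Trace:
`y, total, x = 14, 9, 20` → y = 14; total = 9; x = 20
`y, total, x = total, x, y` → y = 9; total = 20; x = 14
`y, total = y + x, total - y` → y = 23; total = 11
So total = 11

Answer: 11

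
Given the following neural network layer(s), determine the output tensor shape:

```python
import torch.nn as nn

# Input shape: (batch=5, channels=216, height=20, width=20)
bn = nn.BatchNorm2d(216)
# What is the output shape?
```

Input: (5, 216, 20, 20) -> Output: (5, 216, 20, 20)

Answer: (5, 216, 20, 20)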